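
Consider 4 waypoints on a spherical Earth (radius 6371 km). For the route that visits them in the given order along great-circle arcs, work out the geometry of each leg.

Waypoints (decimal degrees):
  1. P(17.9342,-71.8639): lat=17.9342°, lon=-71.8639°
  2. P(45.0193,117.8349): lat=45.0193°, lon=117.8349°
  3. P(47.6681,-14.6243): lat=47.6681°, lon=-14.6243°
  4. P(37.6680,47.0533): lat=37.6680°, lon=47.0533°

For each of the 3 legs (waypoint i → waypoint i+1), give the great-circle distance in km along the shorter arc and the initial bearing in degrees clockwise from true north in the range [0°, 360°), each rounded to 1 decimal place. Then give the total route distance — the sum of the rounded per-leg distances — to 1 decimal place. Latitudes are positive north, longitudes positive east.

Leg 1: dist=12946.4 km, bearing=352.4°
Leg 2: dist=8714.5 km, bearing=329.5°
Leg 3: dist=5025.9 km, bearing=79.1°
Total: 26686.8 km

Leg 1: φ1=0.3130108, φ2=0.7857350, Δφ=0.4727242, Δλ=3.3108686 rad; a=sin²(Δφ/2)+cosφ1·cosφ2·sin²(Δλ/2)=0.7225505540; c=2·atan2(√a, √(1-a))=2.032083494; dist=6371·c=12946.404 ≈ 12946.4 km; running total=12946.4 km
Leg 1 bearing: y=sinΔλ·cosφ2=-0.11908525, x=cosφ1·sinφ2-sinφ1·cosφ2·cosΔλ=0.88752674; θ=atan2(y, x)=-7.6421° <0 so +360° → 352.3579° ≈ 352.4°
Leg 2: φ1=0.7857350, φ2=0.8319653, Δφ=0.0462303, Δλ=-2.3118492 rad; a=sin²(Δφ/2)+cosφ1·cosφ2·sin²(Δλ/2)=0.3992184466; c=2·atan2(√a, √(1-a))=1.367842806; dist=6371·c=8714.527 ≈ 8714.5 km; running total=21660.9 km
Leg 2 bearing: y=sinΔλ·cosφ2=-0.49682425, x=cosφ1·sinφ2-sinφ1·cosφ2·cosΔλ=0.84411965; θ=atan2(y, x)=-30.4798° <0 so +360° → 329.5202° ≈ 329.5°
Leg 3: φ1=0.8319653, φ2=0.6574306, Δφ=-0.1745347, Δλ=1.0764772 rad; a=sin²(Δφ/2)+cosφ1·cosφ2·sin²(Δλ/2)=0.1476755446; c=2·atan2(√a, √(1-a))=0.788868104; dist=6371·c=5025.879 ≈ 5025.9 km; running total=26686.8 km
Leg 3 bearing: y=sinΔλ·cosφ2=0.69680825, x=cosφ1·sinφ2-sinφ1·cosφ2·cosΔλ=0.13389616; θ=atan2(y, x)=79.1228° ≈ 79.1°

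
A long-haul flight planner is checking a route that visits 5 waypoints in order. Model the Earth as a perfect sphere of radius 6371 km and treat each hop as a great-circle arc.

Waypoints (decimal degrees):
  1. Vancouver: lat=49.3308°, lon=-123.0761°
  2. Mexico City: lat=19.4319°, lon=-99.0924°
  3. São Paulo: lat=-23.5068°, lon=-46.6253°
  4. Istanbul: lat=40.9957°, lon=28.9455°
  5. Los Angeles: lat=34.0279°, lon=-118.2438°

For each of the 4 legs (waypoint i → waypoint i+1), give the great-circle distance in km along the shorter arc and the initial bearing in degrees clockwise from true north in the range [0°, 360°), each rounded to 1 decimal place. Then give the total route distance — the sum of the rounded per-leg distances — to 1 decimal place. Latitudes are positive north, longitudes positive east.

Leg 1: dist=3950.4 km, bearing=138.7°
Leg 2: dist=7426.4 km, bearing=127.7°
Leg 3: dist=10576.5 km, bearing=47.2°
Leg 4: dist=11022.5 km, bearing=332.9°
Total: 32975.8 km

Leg 1: φ1=0.8609849, φ2=0.3391506, Δφ=-0.5218342, Δλ=0.4185945 rad; a=sin²(Δφ/2)+cosφ1·cosφ2·sin²(Δλ/2)=0.0930774310; c=2·atan2(√a, √(1-a))=0.620057341; dist=6371·c=3950.385 ≈ 3950.4 km; running total=3950.4 km
Leg 1 bearing: y=sinΔλ·cosφ2=0.38332283, x=cosφ1·sinφ2-sinφ1·cosφ2·cosΔλ=-0.43671466; θ=atan2(y, x)=138.7252° ≈ 138.7°
Leg 2: φ1=0.3391506, φ2=-0.4102711, Δφ=-0.7494217, Δλ=0.9157236 rad; a=sin²(Δφ/2)+cosφ1·cosφ2·sin²(Δλ/2)=0.3029287470; c=2·atan2(√a, √(1-a))=1.165661685; dist=6371·c=7426.431 ≈ 7426.4 km; running total=11376.8 km
Leg 2 bearing: y=sinΔλ·cosφ2=0.72719445, x=cosφ1·sinφ2-sinφ1·cosφ2·cosΔλ=-0.56199636; θ=atan2(y, x)=127.6979° ≈ 127.7°
Leg 3: φ1=-0.4102711, φ2=0.7155099, Δφ=1.1257810, Δλ=1.3189593 rad; a=sin²(Δφ/2)+cosφ1·cosφ2·sin²(Δλ/2)=0.5445930038; c=2·atan2(√a, √(1-a))=1.660100993; dist=6371·c=10576.503 ≈ 10576.5 km; running total=21953.3 km
Leg 3 bearing: y=sinΔλ·cosφ2=0.73095092, x=cosφ1·sinφ2-sinφ1·cosφ2·cosΔλ=0.67657712; θ=atan2(y, x)=47.2123° ≈ 47.2°
Leg 4: φ1=0.7155099, φ2=0.5938989, Δφ=-0.1216111, Δλ=-2.5689379 rad; a=sin²(Δφ/2)+cosφ1·cosφ2·sin²(Δλ/2)=0.5793147202; c=2·atan2(√a, √(1-a))=1.730098688; dist=6371·c=11022.459 ≈ 11022.5 km; running total=32975.8 km
Leg 4 bearing: y=sinΔλ·cosφ2=-0.44907899, x=cosφ1·sinφ2-sinφ1·cosφ2·cosΔλ=0.87929788; θ=atan2(y, x)=-27.0545° <0 so +360° → 332.9455° ≈ 332.9°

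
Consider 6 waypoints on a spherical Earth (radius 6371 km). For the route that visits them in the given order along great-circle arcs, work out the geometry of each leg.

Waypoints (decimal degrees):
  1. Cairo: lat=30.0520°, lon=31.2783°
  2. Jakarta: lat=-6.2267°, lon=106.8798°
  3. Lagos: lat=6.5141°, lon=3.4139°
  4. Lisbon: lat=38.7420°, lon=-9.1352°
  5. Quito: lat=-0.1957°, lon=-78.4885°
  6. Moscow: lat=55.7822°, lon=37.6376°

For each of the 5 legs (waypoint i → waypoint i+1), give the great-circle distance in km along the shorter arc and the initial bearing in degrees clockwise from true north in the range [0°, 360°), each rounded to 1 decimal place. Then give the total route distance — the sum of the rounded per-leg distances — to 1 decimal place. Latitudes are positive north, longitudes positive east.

Leg 1: φ1=0.5245063, φ2=-0.1086764, Δφ=-0.6331828, Δλ=1.3194951 rad; a=sin²(Δφ/2)+cosφ1·cosφ2·sin²(Δλ/2)=0.4201747255; c=2·atan2(√a, √(1-a))=1.410459675; dist=6371·c=8986.039 ≈ 8986.0 km; running total=8986.0 km
Leg 1 bearing: y=sinΔλ·cosφ2=0.96287550, x=cosφ1·sinφ2-sinφ1·cosφ2·cosΔλ=-0.21767514; θ=atan2(y, x)=102.7386° ≈ 102.7°
Leg 2: φ1=-0.1086764, φ2=0.1136925, Δφ=0.2223689, Δλ=-1.8058206 rad; a=sin²(Δφ/2)+cosφ1·cosφ2·sin²(Δλ/2)=0.6211515657; c=2·atan2(√a, √(1-a))=1.815535348; dist=6371·c=11566.776 ≈ 11566.8 km; running total=20552.8 km
Leg 2 bearing: y=sinΔλ·cosφ2=-0.96623014, x=cosφ1·sinφ2-sinφ1·cosφ2·cosΔλ=0.08768418; θ=atan2(y, x)=-84.8147° <0 so +360° → 275.1853° ≈ 275.2°
Leg 3: φ1=0.1136925, φ2=0.6761755, Δφ=0.5624830, Δλ=-0.2190231 rad; a=sin²(Δφ/2)+cosφ1·cosφ2·sin²(Δλ/2)=0.0862897574; c=2·atan2(√a, √(1-a))=0.596297601; dist=6371·c=3799.012 ≈ 3799.0 km; running total=24351.8 km
Leg 3 bearing: y=sinΔλ·cosφ2=-0.16946931, x=cosφ1·sinφ2-sinφ1·cosφ2·cosΔλ=0.53540218; θ=atan2(y, x)=-17.5640° <0 so +360° → 342.4360° ≈ 342.4°
Leg 4: φ1=0.6761755, φ2=-0.0034156, Δφ=-0.6795911, Δλ=-1.2104434 rad; a=sin²(Δφ/2)+cosφ1·cosφ2·sin²(Δλ/2)=0.3635587794; c=2·atan2(√a, √(1-a))=1.294408410; dist=6371·c=8246.676 ≈ 8246.7 km; running total=32598.5 km
Leg 4 bearing: y=sinΔλ·cosφ2=-0.93576699, x=cosφ1·sinφ2-sinφ1·cosφ2·cosΔλ=-0.22332781; θ=atan2(y, x)=-103.4230° <0 so +360° → 256.5770° ≈ 256.6°
Leg 5: φ1=-0.0034156, φ2=0.9735831, Δφ=0.9769987, Δλ=2.0267828 rad; a=sin²(Δφ/2)+cosφ1·cosφ2·sin²(Δλ/2)=0.6252242390; c=2·atan2(√a, √(1-a))=1.823939796; dist=6371·c=11620.320 ≈ 11620.3 km; running total=44218.8 km
Leg 5 bearing: y=sinΔλ·cosφ2=0.50488435, x=cosφ1·sinφ2-sinφ1·cosφ2·cosΔλ=0.82605530; θ=atan2(y, x)=31.4332° ≈ 31.4°

Leg 1: dist=8986.0 km, bearing=102.7°
Leg 2: dist=11566.8 km, bearing=275.2°
Leg 3: dist=3799.0 km, bearing=342.4°
Leg 4: dist=8246.7 km, bearing=256.6°
Leg 5: dist=11620.3 km, bearing=31.4°
Total: 44218.8 km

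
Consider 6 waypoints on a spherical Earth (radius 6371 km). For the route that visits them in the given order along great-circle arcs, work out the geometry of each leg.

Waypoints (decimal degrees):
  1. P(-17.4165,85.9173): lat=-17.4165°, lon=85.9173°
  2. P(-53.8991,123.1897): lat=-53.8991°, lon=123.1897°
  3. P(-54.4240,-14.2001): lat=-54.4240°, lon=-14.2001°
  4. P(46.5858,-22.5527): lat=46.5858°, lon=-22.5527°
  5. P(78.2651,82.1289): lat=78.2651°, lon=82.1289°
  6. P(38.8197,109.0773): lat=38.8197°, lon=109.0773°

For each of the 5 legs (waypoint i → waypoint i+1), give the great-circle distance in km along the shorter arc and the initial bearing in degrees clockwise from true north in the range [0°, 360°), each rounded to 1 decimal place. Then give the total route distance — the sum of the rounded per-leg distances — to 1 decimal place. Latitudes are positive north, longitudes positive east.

Leg 1: dist=5163.0 km, bearing=150.5°
Leg 2: dist=7351.8 km, bearing=205.5°
Leg 3: dist=11259.3 km, bearing=354.2°
Leg 4: dist=5280.0 km, bearing=15.5°
Leg 5: dist=4555.9 km, bearing=147.4°
Total: 33610.0 km

Leg 1: φ1=-0.3039753, φ2=-0.9407168, Δφ=-0.6367415, Δλ=0.6505261 rad; a=sin²(Δφ/2)+cosφ1·cosφ2·sin²(Δλ/2)=0.1553912617; c=2·atan2(√a, √(1-a))=0.810387836; dist=6371·c=5162.981 ≈ 5163.0 km; running total=5163.0 km
Leg 1 bearing: y=sinΔλ·cosφ2=0.35682803, x=cosφ1·sinφ2-sinφ1·cosφ2·cosΔλ=-0.63059736; θ=atan2(y, x)=150.4963° ≈ 150.5°
Leg 2: φ1=-0.9407168, φ2=-0.9498780, Δφ=-0.0091612, Δλ=-2.3979044 rad; a=sin²(Δφ/2)+cosφ1·cosφ2·sin²(Δλ/2)=0.2975599131; c=2·atan2(√a, √(1-a))=1.153948548; dist=6371·c=7351.806 ≈ 7351.8 km; running total=12514.8 km
Leg 2 bearing: y=sinΔλ·cosφ2=-0.39387071, x=cosφ1·sinφ2-sinφ1·cosφ2·cosΔλ=-0.82518962; θ=atan2(y, x)=-154.4844° <0 so +360° → 205.5156° ≈ 205.5°
Leg 3: φ1=-0.9498780, φ2=0.8130756, Δφ=1.7629536, Δλ=-0.1457804 rad; a=sin²(Δφ/2)+cosφ1·cosφ2·sin²(Δλ/2)=0.5976090289; c=2·atan2(√a, √(1-a))=1.767276108; dist=6371·c=11259.316 ≈ 11259.3 km; running total=23774.1 km
Leg 3 bearing: y=sinΔλ·cosφ2=-0.09983563, x=cosφ1·sinφ2-sinφ1·cosφ2·cosΔλ=0.97566529; θ=atan2(y, x)=-5.8425° <0 so +360° → 354.1575° ≈ 354.2°
Leg 4: φ1=0.8130756, φ2=1.3659837, Δφ=0.5529081, Δλ=1.8270386 rad; a=sin²(Δφ/2)+cosφ1·cosφ2·sin²(Δλ/2)=0.1621023779; c=2·atan2(√a, √(1-a))=0.828753260; dist=6371·c=5279.987 ≈ 5280.0 km; running total=29054.1 km
Leg 4 bearing: y=sinΔλ·cosφ2=0.19674308, x=cosφ1·sinφ2-sinφ1·cosφ2·cosΔλ=0.71034706; θ=atan2(y, x)=15.4810° ≈ 15.5°
Leg 5: φ1=1.3659837, φ2=0.6775316, Δφ=-0.6884521, Δλ=0.4703383 rad; a=sin²(Δφ/2)+cosφ1·cosφ2·sin²(Δλ/2)=0.1224880410; c=2·atan2(√a, √(1-a))=0.715105731; dist=6371·c=4555.939 ≈ 4555.9 km; running total=33610.0 km
Leg 5 bearing: y=sinΔλ·cosφ2=0.35308887, x=cosφ1·sinφ2-sinφ1·cosφ2·cosΔλ=-0.55250985; θ=atan2(y, x)=147.4188° ≈ 147.4°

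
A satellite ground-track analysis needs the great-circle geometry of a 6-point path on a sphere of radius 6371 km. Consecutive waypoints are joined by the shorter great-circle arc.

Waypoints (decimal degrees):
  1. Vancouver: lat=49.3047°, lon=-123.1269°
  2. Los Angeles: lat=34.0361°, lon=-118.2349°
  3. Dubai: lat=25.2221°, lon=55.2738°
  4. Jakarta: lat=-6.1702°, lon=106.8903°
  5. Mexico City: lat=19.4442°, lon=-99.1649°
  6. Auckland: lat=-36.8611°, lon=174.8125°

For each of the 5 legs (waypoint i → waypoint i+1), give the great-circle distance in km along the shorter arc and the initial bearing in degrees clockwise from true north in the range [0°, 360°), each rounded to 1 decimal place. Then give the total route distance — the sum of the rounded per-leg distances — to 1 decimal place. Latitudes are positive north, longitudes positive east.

Leg 1: dist=1744.8 km, bearing=164.9°
Leg 2: dist=13390.3 km, bearing=6.8°
Leg 3: dist=6578.1 km, bearing=114.8°
Leg 4: dist=16835.2 km, bearing=59.9°
Leg 5: dist=10949.8 km, bearing=233.8°
Total: 49498.2 km

Leg 1: φ1=0.8605294, φ2=0.5940420, Δφ=-0.2664873, Δλ=0.0853815 rad; a=sin²(Δφ/2)+cosφ1·cosφ2·sin²(Δλ/2)=0.0186332160; c=2·atan2(√a, √(1-a))=0.273862099; dist=6371·c=1744.775 ≈ 1744.8 km; running total=1744.8 km
Leg 1 bearing: y=sinΔλ·cosφ2=0.07066845, x=cosφ1·sinφ2-sinφ1·cosφ2·cosΔλ=-0.26105564; θ=atan2(y, x)=164.8529° ≈ 164.9°
Leg 2: φ1=0.5940420, φ2=0.4402087, Δφ=-0.1538333, Δλ=3.0282981 rad; a=sin²(Δφ/2)+cosφ1·cosφ2·sin²(Δλ/2)=0.7531819542; c=2·atan2(√a, √(1-a))=2.101759232; dist=6371·c=13390.308 ≈ 13390.3 km; running total=15135.1 km
Leg 2 bearing: y=sinΔλ·cosφ2=0.10227425, x=cosφ1·sinφ2-sinφ1·cosφ2·cosΔλ=0.85623336; θ=atan2(y, x)=6.8115° ≈ 6.8°
Leg 3: φ1=0.4402087, φ2=-0.1076903, Δφ=-0.5478990, Δλ=0.9008779 rad; a=sin²(Δφ/2)+cosφ1·cosφ2·sin²(Δλ/2)=0.2436651205; c=2·atan2(√a, √(1-a))=1.032504929; dist=6371·c=6578.089 ≈ 6578.1 km; running total=21713.2 km
Leg 3 bearing: y=sinΔλ·cosφ2=0.77933133, x=cosφ1·sinφ2-sinφ1·cosφ2·cosΔλ=-0.36029487; θ=atan2(y, x)=114.8117° ≈ 114.8°
Leg 4: φ1=-0.1076903, φ2=0.3393653, Δφ=0.4470556, Δλ=-3.5963417 rad; a=sin²(Δφ/2)+cosφ1·cosφ2·sin²(Δλ/2)=0.9390029469; c=2·atan2(√a, √(1-a))=2.642476367; dist=6371·c=16835.217 ≈ 16835.2 km; running total=38548.4 km
Leg 4 bearing: y=sinΔλ·cosφ2=0.41418549, x=cosφ1·sinφ2-sinφ1·cosφ2·cosΔλ=0.23990839; θ=atan2(y, x)=59.9193° ≈ 59.9°
Leg 5: φ1=0.3393653, φ2=-0.6433476, Δφ=-0.9827129, Δλ=4.7818077 rad; a=sin²(Δφ/2)+cosφ1·cosφ2·sin²(Δλ/2)=0.5736803627; c=2·atan2(√a, √(1-a))=1.718695660; dist=6371·c=10949.810 ≈ 10949.8 km; running total=49498.2 km
Leg 5 bearing: y=sinΔλ·cosφ2=-0.79816509, x=cosφ1·sinφ2-sinφ1·cosφ2·cosΔλ=-0.58413809; θ=atan2(y, x)=-126.1986° <0 so +360° → 233.8014° ≈ 233.8°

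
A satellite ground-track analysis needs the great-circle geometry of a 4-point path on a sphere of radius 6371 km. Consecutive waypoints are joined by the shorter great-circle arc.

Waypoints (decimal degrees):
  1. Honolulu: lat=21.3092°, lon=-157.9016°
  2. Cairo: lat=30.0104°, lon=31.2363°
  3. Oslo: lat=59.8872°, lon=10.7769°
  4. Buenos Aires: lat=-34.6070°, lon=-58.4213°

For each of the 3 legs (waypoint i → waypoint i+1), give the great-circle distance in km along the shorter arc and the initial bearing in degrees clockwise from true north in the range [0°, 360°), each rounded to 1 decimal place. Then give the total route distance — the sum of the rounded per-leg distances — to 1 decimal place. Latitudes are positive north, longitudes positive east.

Leg 1: dist=14225.5 km, bearing=350.0°
Leg 2: dist=3657.4 km, bearing=341.2°
Leg 3: dist=12249.3 km, bearing=235.0°
Total: 30132.2 km

Leg 1: φ1=0.3719157, φ2=0.5237803, Δφ=0.1518646, Δλ=3.3010791 rad; a=sin²(Δφ/2)+cosφ1·cosφ2·sin²(Δλ/2)=0.8073686867; c=2·atan2(√a, √(1-a))=2.232849277; dist=6371·c=14225.483 ≈ 14225.5 km; running total=14225.5 km
Leg 1 bearing: y=sinΔλ·cosφ2=-0.13752011, x=cosφ1·sinφ2-sinφ1·cosφ2·cosΔλ=0.77665062; θ=atan2(y, x)=-10.0412° <0 so +360° → 349.9588° ≈ 350.0°
Leg 2: φ1=0.5237803, φ2=1.0452288, Δφ=0.5214485, Δλ=-0.3570839 rad; a=sin²(Δφ/2)+cosφ1·cosφ2·sin²(Δλ/2)=0.0801530419; c=2·atan2(√a, √(1-a))=0.574076978; dist=6371·c=3657.444 ≈ 3657.4 km; running total=17882.9 km
Leg 2 bearing: y=sinΔλ·cosφ2=-0.17536740, x=cosφ1·sinφ2-sinφ1·cosφ2·cosΔλ=0.51396537; θ=atan2(y, x)=-18.8399° <0 so +360° → 341.1601° ≈ 341.2°
Leg 3: φ1=1.0452288, φ2=-0.6040061, Δφ=-1.6492349, Δλ=-1.2077364 rad; a=sin²(Δφ/2)+cosφ1·cosφ2·sin²(Δλ/2)=0.6723228015; c=2·atan2(√a, √(1-a))=1.922657559; dist=6371·c=12249.251 ≈ 12249.3 km; running total=30132.2 km
Leg 3 bearing: y=sinΔλ·cosφ2=-0.76941497, x=cosφ1·sinφ2-sinφ1·cosφ2·cosΔλ=-0.53779179; θ=atan2(y, x)=-124.9521° <0 so +360° → 235.0479° ≈ 235.0°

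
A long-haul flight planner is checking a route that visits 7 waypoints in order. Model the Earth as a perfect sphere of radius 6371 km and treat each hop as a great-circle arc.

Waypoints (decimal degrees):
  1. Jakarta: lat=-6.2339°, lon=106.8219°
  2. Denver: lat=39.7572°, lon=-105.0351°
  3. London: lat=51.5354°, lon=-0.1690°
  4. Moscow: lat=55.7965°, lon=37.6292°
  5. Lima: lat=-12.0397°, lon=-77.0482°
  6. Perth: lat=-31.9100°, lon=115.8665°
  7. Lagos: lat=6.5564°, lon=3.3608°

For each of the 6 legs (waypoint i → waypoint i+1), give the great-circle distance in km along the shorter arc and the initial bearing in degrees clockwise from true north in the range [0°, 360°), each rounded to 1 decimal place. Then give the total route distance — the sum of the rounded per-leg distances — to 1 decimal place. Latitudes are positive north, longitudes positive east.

Leg 1: φ1=-0.1088021, φ2=0.6938940, Δφ=0.8026961, Δλ=-3.6976022 rad; a=sin²(Δφ/2)+cosφ1·cosφ2·sin²(Δλ/2)=0.8592729952; c=2·atan2(√a, √(1-a))=2.372505723; dist=6371·c=15115.234 ≈ 15115.2 km; running total=15115.2 km
Leg 1 bearing: y=sinΔλ·cosφ2=0.40575310, x=cosφ1·sinφ2-sinφ1·cosφ2·cosΔλ=0.56485049; θ=atan2(y, x)=35.6911° ≈ 35.7°
Leg 2: φ1=0.6938940, φ2=0.8994624, Δφ=0.2055684, Δλ=1.8302587 rad; a=sin²(Δφ/2)+cosφ1·cosφ2·sin²(Δλ/2)=0.3109670556; c=2·atan2(√a, √(1-a))=1.183090096; dist=6371·c=7537.467 ≈ 7537.5 km; running total=22652.7 km
Leg 2 bearing: y=sinΔλ·cosφ2=0.60121039, x=cosφ1·sinφ2-sinφ1·cosφ2·cosΔλ=0.70399733; θ=atan2(y, x)=40.4972° ≈ 40.5°
Leg 3: φ1=0.8994624, φ2=0.9738326, Δφ=0.0743702, Δλ=0.6597030 rad; a=sin²(Δφ/2)+cosφ1·cosφ2·sin²(Δλ/2)=0.0380664218; c=2·atan2(√a, √(1-a))=0.392731421; dist=6371·c=2502.092 ≈ 2502.1 km; running total=25154.8 km
Leg 3 bearing: y=sinΔλ·cosφ2=0.34452188, x=cosφ1·sinφ2-sinφ1·cosφ2·cosΔλ=0.16665579; θ=atan2(y, x)=64.1855° ≈ 64.2°
Leg 4: φ1=0.9738326, φ2=-0.2101324, Δφ=-1.1839650, Δλ=-2.0014982 rad; a=sin²(Δφ/2)+cosφ1·cosφ2·sin²(Δλ/2)=0.7010231642; c=2·atan2(√a, √(1-a))=1.984546991; dist=6371·c=12643.549 ≈ 12643.5 km; running total=37798.3 km
Leg 4 bearing: y=sinΔλ·cosφ2=-0.88868513, x=cosφ1·sinφ2-sinφ1·cosφ2·cosΔλ=0.22044838; θ=atan2(y, x)=-76.0683° <0 so +360° → 283.9317° ≈ 283.9°
Leg 5: φ1=-0.2101324, φ2=-0.5569346, Δφ=-0.3468022, Δλ=3.3669967 rad; a=sin²(Δφ/2)+cosφ1·cosφ2·sin²(Δλ/2)=0.8494741771; c=2·atan2(√a, √(1-a))=2.344722285; dist=6371·c=14938.226 ≈ 14938.2 km; running total=52736.5 km
Leg 5 bearing: y=sinΔλ·cosφ2=-0.18972472, x=cosφ1·sinφ2-sinφ1·cosφ2·cosΔλ=-0.68954748; θ=atan2(y, x)=-164.6161° <0 so +360° → 195.3839° ≈ 195.4°
Leg 6: φ1=-0.5569346, φ2=0.1144308, Δφ=0.6713653, Δλ=-1.9635949 rad; a=sin²(Δφ/2)+cosφ1·cosφ2·sin²(Δλ/2)=0.6915798482; c=2·atan2(√a, √(1-a))=1.964010968; dist=6371·c=12512.714 ≈ 12512.7 km; running total=65249.2 km
Leg 6 bearing: y=sinΔλ·cosφ2=-0.91779948, x=cosφ1·sinφ2-sinφ1·cosφ2·cosΔλ=-0.10408056; θ=atan2(y, x)=-96.4698° <0 so +360° → 263.5302° ≈ 263.5°

Leg 1: dist=15115.2 km, bearing=35.7°
Leg 2: dist=7537.5 km, bearing=40.5°
Leg 3: dist=2502.1 km, bearing=64.2°
Leg 4: dist=12643.5 km, bearing=283.9°
Leg 5: dist=14938.2 km, bearing=195.4°
Leg 6: dist=12512.7 km, bearing=263.5°
Total: 65249.2 km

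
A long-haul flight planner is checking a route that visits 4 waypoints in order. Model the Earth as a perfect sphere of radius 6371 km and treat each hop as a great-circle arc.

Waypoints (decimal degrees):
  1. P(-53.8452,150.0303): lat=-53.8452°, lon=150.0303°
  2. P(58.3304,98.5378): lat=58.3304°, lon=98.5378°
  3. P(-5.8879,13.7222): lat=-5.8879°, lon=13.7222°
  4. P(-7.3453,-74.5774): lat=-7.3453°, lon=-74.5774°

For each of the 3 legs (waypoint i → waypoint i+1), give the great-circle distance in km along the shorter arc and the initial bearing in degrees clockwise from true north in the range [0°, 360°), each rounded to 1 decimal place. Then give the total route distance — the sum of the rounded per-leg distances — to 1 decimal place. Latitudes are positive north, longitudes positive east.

Leg 1: dist=13301.8 km, bearing=331.8°
Leg 2: dist=10263.2 km, bearing=262.5°
Leg 3: dist=9737.4 km, bearing=262.9°
Total: 33302.4 km

Leg 1: φ1=-0.9397760, φ2=1.0180575, Δφ=1.9578336, Δλ=-0.8987137 rad; a=sin²(Δφ/2)+cosφ1·cosφ2·sin²(Δλ/2)=0.7471695720; c=2·atan2(√a, √(1-a))=2.087870751; dist=6371·c=13301.825 ≈ 13301.8 km; running total=13301.8 km
Leg 1 bearing: y=sinΔλ·cosφ2=-0.41084227, x=cosφ1·sinφ2-sinφ1·cosφ2·cosΔλ=0.76605316; θ=atan2(y, x)=-28.2051° <0 so +360° → 331.7949° ≈ 331.8°
Leg 2: φ1=1.0180575, φ2=-0.1027632, Δφ=-1.1208208, Δλ=-1.4803115 rad; a=sin²(Δφ/2)+cosφ1·cosφ2·sin²(Δλ/2)=0.5200578000; c=2·atan2(√a, √(1-a))=1.610922694; dist=6371·c=10263.188 ≈ 10263.2 km; running total=23565.0 km
Leg 2 bearing: y=sinΔλ·cosφ2=-0.99065512, x=cosφ1·sinφ2-sinφ1·cosφ2·cosΔλ=-0.13035784; θ=atan2(y, x)=-97.4963° <0 so +360° → 262.5037° ≈ 262.5°
Leg 3: φ1=-0.1027632, φ2=-0.1281997, Δφ=-0.0254364, Δλ=-1.5411187 rad; a=sin²(Δφ/2)+cosφ1·cosφ2·sin²(Δλ/2)=0.4788052487; c=2·atan2(√a, √(1-a))=1.528394119; dist=6371·c=9737.399 ≈ 9737.4 km; running total=33302.4 km
Leg 3 bearing: y=sinΔλ·cosφ2=-0.99135694, x=cosφ1·sinφ2-sinφ1·cosφ2·cosΔλ=-0.12415536; θ=atan2(y, x)=-97.1384° <0 so +360° → 262.8616° ≈ 262.9°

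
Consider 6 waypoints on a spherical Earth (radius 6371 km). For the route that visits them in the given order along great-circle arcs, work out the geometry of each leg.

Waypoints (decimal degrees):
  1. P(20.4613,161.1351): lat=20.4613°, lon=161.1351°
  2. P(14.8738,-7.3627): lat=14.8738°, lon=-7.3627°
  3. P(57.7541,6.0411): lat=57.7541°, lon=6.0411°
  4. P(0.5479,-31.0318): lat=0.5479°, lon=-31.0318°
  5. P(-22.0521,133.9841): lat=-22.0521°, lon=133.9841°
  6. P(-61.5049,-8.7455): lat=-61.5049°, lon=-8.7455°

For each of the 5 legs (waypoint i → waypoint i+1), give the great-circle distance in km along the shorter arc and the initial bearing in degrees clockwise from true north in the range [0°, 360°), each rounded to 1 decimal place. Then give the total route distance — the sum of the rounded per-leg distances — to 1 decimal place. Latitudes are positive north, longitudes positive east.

Leg 1: φ1=0.3571171, φ2=0.2595968, Δφ=-0.0975203, Δλ=-2.9408414 rad; a=sin²(Δφ/2)+cosφ1·cosφ2·sin²(Δλ/2)=0.8987990003; c=2·atan2(√a, √(1-a))=2.494098830; dist=6371·c=15889.904 ≈ 15889.9 km; running total=15889.9 km
Leg 1 bearing: y=sinΔλ·cosφ2=-0.19272419, x=cosφ1·sinφ2-sinφ1·cosφ2·cosΔλ=0.57157223; θ=atan2(y, x)=-18.6332° <0 so +360° → 341.3668° ≈ 341.4°
Leg 2: φ1=0.2595968, φ2=1.0079992, Δφ=0.7484024, Δλ=0.2339404 rad; a=sin²(Δφ/2)+cosφ1·cosφ2·sin²(Δλ/2)=0.1406349297; c=2·atan2(√a, √(1-a))=0.768822112; dist=6371·c=4898.166 ≈ 4898.2 km; running total=20788.1 km
Leg 2 bearing: y=sinΔλ·cosφ2=0.12368444, x=cosφ1·sinφ2-sinφ1·cosφ2·cosΔλ=0.68419964; θ=atan2(y, x)=10.2468° ≈ 10.2°
Leg 3: φ1=1.0079992, φ2=0.0095627, Δφ=-0.9984365, Δλ=-0.6470442 rad; a=sin²(Δφ/2)+cosφ1·cosφ2·sin²(Δλ/2)=0.2831127720; c=2·atan2(√a, √(1-a))=1.122118668; dist=6371·c=7149.018 ≈ 7149.0 km; running total=27937.1 km
Leg 3 bearing: y=sinΔλ·cosφ2=-0.60280311, x=cosφ1·sinφ2-sinφ1·cosφ2·cosΔλ=-0.66967763; θ=atan2(y, x)=-138.0084° <0 so +360° → 221.9916° ≈ 222.0°
Leg 4: φ1=0.0095627, φ2=-0.3848818, Δφ=-0.3944444, Δλ=2.8800708 rad; a=sin²(Δφ/2)+cosφ1·cosφ2·sin²(Δλ/2)=0.9494386360; c=2·atan2(√a, √(1-a))=2.687996937; dist=6371·c=17125.228 ≈ 17125.2 km; running total=45062.3 km
Leg 4 bearing: y=sinΔλ·cosφ2=0.23963613, x=cosφ1·sinφ2-sinφ1·cosφ2·cosΔλ=-0.36687079; θ=atan2(y, x)=146.8479° ≈ 146.8°
Leg 5: φ1=-0.3848818, φ2=-1.0734630, Δφ=-0.6885813, Δλ=-2.4911015 rad; a=sin²(Δφ/2)+cosφ1·cosφ2·sin²(Δλ/2)=0.5109576264; c=2·atan2(√a, √(1-a))=1.592713334; dist=6371·c=10147.177 ≈ 10147.2 km; running total=55209.5 km
Leg 5 bearing: y=sinΔλ·cosφ2=-0.28891103, x=cosφ1·sinφ2-sinφ1·cosφ2·cosΔλ=-0.95710508; θ=atan2(y, x)=-163.2031° <0 so +360° → 196.7969° ≈ 196.8°

Leg 1: dist=15889.9 km, bearing=341.4°
Leg 2: dist=4898.2 km, bearing=10.2°
Leg 3: dist=7149.0 km, bearing=222.0°
Leg 4: dist=17125.2 km, bearing=146.8°
Leg 5: dist=10147.2 km, bearing=196.8°
Total: 55209.5 km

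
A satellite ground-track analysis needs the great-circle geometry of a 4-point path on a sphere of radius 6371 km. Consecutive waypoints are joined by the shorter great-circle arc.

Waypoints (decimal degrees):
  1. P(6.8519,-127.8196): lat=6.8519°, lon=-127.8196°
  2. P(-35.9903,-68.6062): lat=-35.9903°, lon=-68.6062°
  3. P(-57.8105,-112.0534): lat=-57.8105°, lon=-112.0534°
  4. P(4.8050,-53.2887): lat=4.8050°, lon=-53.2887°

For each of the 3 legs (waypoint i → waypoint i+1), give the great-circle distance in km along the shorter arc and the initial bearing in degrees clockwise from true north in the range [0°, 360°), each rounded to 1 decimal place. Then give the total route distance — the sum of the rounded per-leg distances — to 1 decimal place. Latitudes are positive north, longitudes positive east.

Leg 1: φ1=0.1195882, φ2=-0.6281492, Δφ=-0.7477374, Δλ=1.0334688 rad; a=sin²(Δφ/2)+cosφ1·cosφ2·sin²(Δλ/2)=0.3294632490; c=2·atan2(√a, √(1-a))=1.222737687; dist=6371·c=7790.062 ≈ 7790.1 km; running total=7790.1 km
Leg 1 bearing: y=sinΔλ·cosφ2=0.69509550, x=cosφ1·sinφ2-sinφ1·cosφ2·cosΔλ=-0.63285948; θ=atan2(y, x)=132.3167° ≈ 132.3°
Leg 2: φ1=-0.6281492, φ2=-1.0089836, Δφ=-0.3808343, Δλ=-0.7582967 rad; a=sin²(Δφ/2)+cosφ1·cosφ2·sin²(Δλ/2)=0.0948723582; c=2·atan2(√a, √(1-a))=0.626208762; dist=6371·c=3989.576 ≈ 3989.6 km; running total=11779.7 km
Leg 2 bearing: y=sinΔλ·cosφ2=-0.36634481, x=cosφ1·sinφ2-sinφ1·cosφ2·cosΔλ=-0.45746896; θ=atan2(y, x)=-141.3120° <0 so +360° → 218.6880° ≈ 218.7°
Leg 3: φ1=-1.0089836, φ2=0.0838631, Δφ=1.0928466, Δλ=1.0256375 rad; a=sin²(Δφ/2)+cosφ1·cosφ2·sin²(Δλ/2)=0.3978077882; c=2·atan2(√a, √(1-a))=1.364961512; dist=6371·c=8696.170 ≈ 8696.2 km; running total=20475.9 km
Leg 3 bearing: y=sinΔλ·cosφ2=0.85203993, x=cosφ1·sinφ2-sinφ1·cosφ2·cosΔλ=0.48192838; θ=atan2(y, x)=60.5068° ≈ 60.5°

Leg 1: dist=7790.1 km, bearing=132.3°
Leg 2: dist=3989.6 km, bearing=218.7°
Leg 3: dist=8696.2 km, bearing=60.5°
Total: 20475.9 km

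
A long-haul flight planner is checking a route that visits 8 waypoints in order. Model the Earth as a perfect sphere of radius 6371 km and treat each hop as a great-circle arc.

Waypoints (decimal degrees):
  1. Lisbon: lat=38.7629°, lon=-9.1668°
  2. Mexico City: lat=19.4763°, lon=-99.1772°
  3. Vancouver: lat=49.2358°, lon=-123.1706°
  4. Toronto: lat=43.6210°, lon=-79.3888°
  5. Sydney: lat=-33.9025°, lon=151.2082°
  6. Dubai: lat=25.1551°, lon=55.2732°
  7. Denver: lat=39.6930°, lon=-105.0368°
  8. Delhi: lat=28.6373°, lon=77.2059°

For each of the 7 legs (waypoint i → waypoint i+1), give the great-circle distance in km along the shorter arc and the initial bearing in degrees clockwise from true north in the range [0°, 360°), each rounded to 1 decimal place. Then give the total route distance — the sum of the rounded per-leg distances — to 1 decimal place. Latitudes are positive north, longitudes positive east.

Leg 1: dist=8668.6 km, bearing=285.4°
Leg 2: dist=3938.5 km, bearing=332.7°
Leg 3: dist=3364.3 km, bearing=83.8°
Leg 4: dist=15568.9 km, bearing=266.4°
Leg 5: dist=12047.7 km, bearing=288.5°
Leg 6: dist=12520.5 km, bearing=343.7°
Leg 7: dist=12413.6 km, bearing=357.9°
Total: 68522.1 km

Leg 1: φ1=0.6765402, φ2=0.3399256, Δφ=-0.3366147, Δλ=-1.5709778 rad; a=sin²(Δφ/2)+cosφ1·cosφ2·sin²(Δλ/2)=0.3956907123; c=2·atan2(√a, √(1-a))=1.360634084; dist=6371·c=8668.600 ≈ 8668.6 km; running total=8668.6 km
Leg 1 bearing: y=sinΔλ·cosφ2=-0.94277947, x=cosφ1·sinφ2-sinφ1·cosφ2·cosΔλ=0.26008683; θ=atan2(y, x)=-74.5773° <0 so +360° → 285.4227° ≈ 285.4°
Leg 2: φ1=0.3399256, φ2=0.8593268, Δφ=0.5194013, Δλ=-0.4187638 rad; a=sin²(Δφ/2)+cosφ1·cosφ2·sin²(Δλ/2)=0.0925373987; c=2·atan2(√a, √(1-a))=0.618196201; dist=6371·c=3938.528 ≈ 3938.5 km; running total=12607.1 km
Leg 2 bearing: y=sinΔλ·cosφ2=-0.26550895, x=cosφ1·sinφ2-sinφ1·cosφ2·cosΔλ=0.51517173; θ=atan2(y, x)=-27.2657° <0 so +360° → 332.7343° ≈ 332.7°
Leg 3: φ1=0.8593268, φ2=0.7613301, Δφ=-0.0979967, Δλ=0.7641366 rad; a=sin²(Δφ/2)+cosφ1·cosφ2·sin²(Δλ/2)=0.0681063111; c=2·atan2(√a, √(1-a))=0.528057625; dist=6371·c=3364.255 ≈ 3364.3 km; running total=15971.4 km
Leg 3 bearing: y=sinΔλ·cosφ2=0.50088964, x=cosφ1·sinφ2-sinφ1·cosφ2·cosΔλ=0.05459798; θ=atan2(y, x)=83.7792° ≈ 83.8°
Leg 4: φ1=0.7613301, φ2=-0.5917102, Δφ=-1.3530403, Δλ=4.0246769 rad; a=sin²(Δφ/2)+cosφ1·cosφ2·sin²(Δλ/2)=0.8831016561; c=2·atan2(√a, √(1-a))=2.443708146; dist=6371·c=15568.865 ≈ 15568.9 km; running total=31540.3 km
Leg 4 bearing: y=sinΔλ·cosφ2=-0.64133197, x=cosφ1·sinφ2-sinφ1·cosφ2·cosΔλ=-0.04032110; θ=atan2(y, x)=-93.5975° <0 so +360° → 266.4025° ≈ 266.4°
Leg 5: φ1=-0.5917102, φ2=0.4390393, Δφ=1.0307496, Δλ=-1.6743816 rad; a=sin²(Δφ/2)+cosφ1·cosφ2·sin²(Δλ/2)=0.6573889098; c=2·atan2(√a, √(1-a))=1.891018892; dist=6371·c=12047.681 ≈ 12047.7 km; running total=43588.0 km
Leg 5 bearing: y=sinΔλ·cosφ2=-0.90030863, x=cosφ1·sinφ2-sinφ1·cosφ2·cosΔλ=0.30059822; θ=atan2(y, x)=-71.5367° <0 so +360° → 288.4633° ≈ 288.5°
Leg 6: φ1=0.4390393, φ2=0.6927735, Δφ=0.2537342, Δλ=-2.7979373 rad; a=sin²(Δφ/2)+cosφ1·cosφ2·sin²(Δλ/2)=0.6921473497; c=2·atan2(√a, √(1-a))=1.965240063; dist=6371·c=12520.544 ≈ 12520.5 km; running total=56108.5 km
Leg 6 bearing: y=sinΔλ·cosφ2=-0.25926080, x=cosφ1·sinφ2-sinφ1·cosφ2·cosΔλ=0.88605949; θ=atan2(y, x)=-16.3095° <0 so +360° → 343.6905° ≈ 343.7°
Leg 7: φ1=0.6927735, φ2=0.4998152, Δφ=-0.1929584, Δλ=3.1807352 rad; a=sin²(Δφ/2)+cosφ1·cosφ2·sin²(Δλ/2)=0.6843690258; c=2·atan2(√a, √(1-a))=1.948447366; dist=6371·c=12413.558 ≈ 12413.6 km; running total=68522.1 km
Leg 7 bearing: y=sinΔλ·cosφ2=-0.03434547, x=cosφ1·sinφ2-sinφ1·cosφ2·cosΔλ=0.92889862; θ=atan2(y, x)=-2.1175° <0 so +360° → 357.8825° ≈ 357.9°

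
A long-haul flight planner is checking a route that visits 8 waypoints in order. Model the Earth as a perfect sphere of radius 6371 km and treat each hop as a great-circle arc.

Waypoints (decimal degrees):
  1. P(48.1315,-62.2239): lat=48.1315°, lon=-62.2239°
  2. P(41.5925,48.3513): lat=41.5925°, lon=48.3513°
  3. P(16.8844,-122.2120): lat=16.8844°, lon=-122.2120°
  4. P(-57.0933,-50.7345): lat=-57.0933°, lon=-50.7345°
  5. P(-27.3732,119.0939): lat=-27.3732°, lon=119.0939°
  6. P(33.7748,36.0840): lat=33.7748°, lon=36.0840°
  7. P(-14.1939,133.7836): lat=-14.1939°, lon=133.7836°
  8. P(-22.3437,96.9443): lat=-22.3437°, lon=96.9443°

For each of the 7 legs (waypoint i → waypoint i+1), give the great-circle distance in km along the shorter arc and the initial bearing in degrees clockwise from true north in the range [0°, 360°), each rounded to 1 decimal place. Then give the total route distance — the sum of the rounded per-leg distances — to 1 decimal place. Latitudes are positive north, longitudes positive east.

Leg 1: dist=7939.6 km, bearing=47.6°
Leg 2: dist=13440.6 km, bearing=349.5°
Leg 3: dist=10509.4 km, bearing=148.9°
Leg 4: dist=10574.3 km, bearing=170.9°
Leg 5: dist=11068.6 km, bearing=303.2°
Leg 6: dist=11579.8 km, bearing=97.8°
Leg 7: dist=3983.1 km, bearing=251.4°
Total: 69095.4 km

Leg 1: φ1=0.8400531, φ2=0.7259261, Δφ=-0.1141271, Δλ=1.9299013 rad; a=sin²(Δφ/2)+cosφ1·cosφ2·sin²(Δλ/2)=0.3405414064; c=2·atan2(√a, √(1-a))=1.246209529; dist=6371·c=7939.601 ≈ 7939.6 km; running total=7939.6 km
Leg 1 bearing: y=sinΔλ·cosφ2=0.70017871, x=cosφ1·sinφ2-sinφ1·cosφ2·cosΔλ=0.63878134; θ=atan2(y, x)=47.6254° ≈ 47.6°
Leg 2: φ1=0.7259261, φ2=0.2946884, Δφ=-0.4312377, Δλ=-2.9768912 rad; a=sin²(Δφ/2)+cosφ1·cosφ2·sin²(Δλ/2)=0.7565788473; c=2·atan2(√a, √(1-a))=2.109656122; dist=6371·c=13440.619 ≈ 13440.6 km; running total=21380.2 km
Leg 2 bearing: y=sinΔλ·cosφ2=-0.15689008, x=cosφ1·sinφ2-sinφ1·cosφ2·cosΔλ=0.84383333; θ=atan2(y, x)=-10.5325° <0 so +360° → 349.4675° ≈ 349.5°
Leg 3: φ1=0.2946884, φ2=-0.9964661, Δφ=-1.2911544, Δλ=1.2475177 rad; a=sin²(Δφ/2)+cosφ1·cosφ2·sin²(Δλ/2)=0.5393482952; c=2·atan2(√a, √(1-a))=1.649574374; dist=6371·c=10509.438 ≈ 10509.4 km; running total=31889.6 km
Leg 3 bearing: y=sinΔλ·cosφ2=0.51513055, x=cosφ1·sinφ2-sinφ1·cosφ2·cosΔλ=-0.85349128; θ=atan2(y, x)=148.8866° ≈ 148.9°
Leg 4: φ1=-0.9964661, φ2=-0.4777525, Δφ=0.5187136, Δλ=2.9640647 rad; a=sin²(Δφ/2)+cosφ1·cosφ2·sin²(Δλ/2)=0.5444226524; c=2·atan2(√a, √(1-a))=1.659758932; dist=6371·c=10574.324 ≈ 10574.3 km; running total=42463.9 km
Leg 4 bearing: y=sinΔλ·cosφ2=0.15682342, x=cosφ1·sinφ2-sinφ1·cosφ2·cosΔλ=-0.98362235; θ=atan2(y, x)=170.9413° ≈ 170.9°
Leg 5: φ1=-0.4777525, φ2=0.5894815, Δφ=1.0672339, Δλ=-1.4487961 rad; a=sin²(Δφ/2)+cosφ1·cosφ2·sin²(Δλ/2)=0.5828879604; c=2·atan2(√a, √(1-a))=1.737341094; dist=6371·c=11068.600 ≈ 11068.6 km; running total=53532.5 km
Leg 5 bearing: y=sinΔλ·cosφ2=-0.82505070, x=cosφ1·sinφ2-sinφ1·cosφ2·cosΔλ=0.54019412; θ=atan2(y, x)=-56.7856° <0 so +360° → 303.2144° ≈ 303.2°
Leg 6: φ1=0.5894815, φ2=-0.2477303, Δφ=-0.8372118, Δλ=1.7051797 rad; a=sin²(Δφ/2)+cosφ1·cosφ2·sin²(Δλ/2)=0.6221419743; c=2·atan2(√a, √(1-a))=1.817577528; dist=6371·c=11579.786 ≈ 11579.8 km; running total=65112.3 km
Leg 6 bearing: y=sinΔλ·cosφ2=0.96073084, x=cosφ1·sinφ2-sinφ1·cosφ2·cosΔλ=-0.13161159; θ=atan2(y, x)=97.8005° ≈ 97.8°
Leg 7: φ1=-0.2477303, φ2=-0.3899711, Δφ=-0.1422408, Δλ=-0.6429671 rad; a=sin²(Δφ/2)+cosφ1·cosφ2·sin²(Δλ/2)=0.0945743442; c=2·atan2(√a, √(1-a))=0.625191067; dist=6371·c=3983.092 ≈ 3983.1 km; running total=69095.4 km
Leg 7 bearing: y=sinΔλ·cosφ2=-0.55455679, x=cosφ1·sinφ2-sinφ1·cosφ2·cosΔλ=-0.18704789; θ=atan2(y, x)=-108.6389° <0 so +360° → 251.3611° ≈ 251.4°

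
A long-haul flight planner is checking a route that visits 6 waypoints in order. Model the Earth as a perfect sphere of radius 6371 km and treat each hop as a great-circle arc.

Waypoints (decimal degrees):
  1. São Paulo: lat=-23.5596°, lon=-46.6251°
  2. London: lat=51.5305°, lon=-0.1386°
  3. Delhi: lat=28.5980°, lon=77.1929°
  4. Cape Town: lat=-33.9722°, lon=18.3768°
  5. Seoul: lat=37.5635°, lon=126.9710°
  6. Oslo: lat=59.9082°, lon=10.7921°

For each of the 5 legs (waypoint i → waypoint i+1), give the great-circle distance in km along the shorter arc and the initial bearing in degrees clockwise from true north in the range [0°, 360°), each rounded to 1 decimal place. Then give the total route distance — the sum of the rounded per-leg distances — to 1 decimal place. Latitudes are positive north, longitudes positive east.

Leg 1: φ1=-0.4111926, φ2=0.8993769, Δφ=1.3105695, Δλ=0.8113425 rad; a=sin²(Δφ/2)+cosφ1·cosφ2·sin²(Δλ/2)=0.4601581775; c=2·atan2(√a, √(1-a))=1.491028115; dist=6371·c=9499.340 ≈ 9499.3 km; running total=9499.3 km
Leg 1 bearing: y=sinΔλ·cosφ2=0.45115300, x=cosφ1·sinφ2-sinφ1·cosφ2·cosΔλ=0.88888216; θ=atan2(y, x)=26.9101° ≈ 26.9°
Leg 2: φ1=0.8993769, φ2=0.4991293, Δφ=-0.4002476, Δλ=1.3496893 rad; a=sin²(Δφ/2)+cosφ1·cosφ2·sin²(Δλ/2)=0.2527249178; c=2·atan2(√a, √(1-a))=1.053479130; dist=6371·c=6711.716 ≈ 6711.7 km; running total=16211.0 km
Leg 2 bearing: y=sinΔλ·cosφ2=0.85662501, x=cosφ1·sinφ2-sinφ1·cosφ2·cosΔλ=0.14701606; θ=atan2(y, x)=80.2616° ≈ 80.3°
Leg 3: φ1=0.4991293, φ2=-0.5929267, Δφ=-1.0920560, Δλ=-1.0265346 rad; a=sin²(Δφ/2)+cosφ1·cosφ2·sin²(Δλ/2)=0.4452269580; c=2·atan2(√a, √(1-a))=1.461029953; dist=6371·c=9308.222 ≈ 9308.2 km; running total=25519.2 km
Leg 3 bearing: y=sinΔλ·cosφ2=-0.70948179, x=cosφ1·sinφ2-sinφ1·cosφ2·cosΔλ=-0.69615748; θ=atan2(y, x)=-134.4569° <0 so +360° → 225.5431° ≈ 225.5°
Leg 4: φ1=-0.5929267, φ2=0.6556068, Δφ=1.2485335, Δλ=1.8953263 rad; a=sin²(Δφ/2)+cosφ1·cosφ2·sin²(Δλ/2)=0.7751370347; c=2·atan2(√a, √(1-a))=2.153488762; dist=6371·c=13719.877 ≈ 13719.9 km; running total=39239.1 km
Leg 4 bearing: y=sinΔλ·cosφ2=0.75130092, x=cosφ1·sinφ2-sinφ1·cosφ2·cosΔλ=0.36434239; θ=atan2(y, x)=64.1290° ≈ 64.1°
Leg 5: φ1=0.6556068, φ2=1.0455953, Δφ=0.3899886, Δλ=-2.0277043 rad; a=sin²(Δφ/2)+cosφ1·cosφ2·sin²(Δλ/2)=0.3239325670; c=2·atan2(√a, √(1-a))=1.210945236; dist=6371·c=7714.932 ≈ 7714.9 km; running total=46954.0 km
Leg 5 bearing: y=sinΔλ·cosφ2=-0.44995510, x=cosφ1·sinφ2-sinφ1·cosφ2·cosΔλ=0.82069571; θ=atan2(y, x)=-28.7342° <0 so +360° → 331.2658° ≈ 331.3°

Leg 1: dist=9499.3 km, bearing=26.9°
Leg 2: dist=6711.7 km, bearing=80.3°
Leg 3: dist=9308.2 km, bearing=225.5°
Leg 4: dist=13719.9 km, bearing=64.1°
Leg 5: dist=7714.9 km, bearing=331.3°
Total: 46954.0 km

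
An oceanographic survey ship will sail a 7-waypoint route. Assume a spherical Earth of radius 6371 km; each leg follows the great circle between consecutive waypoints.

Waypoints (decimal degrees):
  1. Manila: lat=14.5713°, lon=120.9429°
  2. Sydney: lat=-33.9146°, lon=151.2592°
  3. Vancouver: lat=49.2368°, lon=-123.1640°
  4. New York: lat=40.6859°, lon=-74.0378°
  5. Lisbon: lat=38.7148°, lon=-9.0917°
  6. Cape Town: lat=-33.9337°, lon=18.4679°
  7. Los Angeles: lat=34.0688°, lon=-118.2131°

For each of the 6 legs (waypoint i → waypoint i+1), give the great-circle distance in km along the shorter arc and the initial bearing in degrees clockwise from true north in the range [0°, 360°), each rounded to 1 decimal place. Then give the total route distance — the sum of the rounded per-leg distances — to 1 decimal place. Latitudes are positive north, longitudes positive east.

Leg 1: φ1=0.2543172, φ2=-0.5919214, Δφ=-0.8462386, Δλ=0.5291193 rad; a=sin²(Δφ/2)+cosφ1·cosφ2·sin²(Δλ/2)=0.2235143035; c=2·atan2(√a, √(1-a))=0.984870051; dist=6371·c=6274.607 ≈ 6274.6 km; running total=6274.6 km
Leg 1 bearing: y=sinΔλ·cosφ2=0.41889623, x=cosφ1·sinφ2-sinφ1·cosφ2·cosΔλ=-0.72024203; θ=atan2(y, x)=149.8175° ≈ 149.8°
Leg 2: φ1=-0.5919214, φ2=0.8593443, Δφ=1.4512657, Δλ=-4.7895884 rad; a=sin²(Δφ/2)+cosφ1·cosφ2·sin²(Δλ/2)=0.6904077245; c=2·atan2(√a, √(1-a))=1.961474362; dist=6371·c=12496.553 ≈ 12496.6 km; running total=18771.2 km
Leg 2 bearing: y=sinΔλ·cosφ2=0.65098957, x=cosφ1·sinφ2-sinφ1·cosφ2·cosΔλ=0.65665225; θ=atan2(y, x)=44.7519° ≈ 44.8°
Leg 3: φ1=0.8593443, φ2=0.7101029, Δφ=-0.1492414, Δλ=0.8574139 rad; a=sin²(Δφ/2)+cosφ1·cosφ2·sin²(Δλ/2)=0.0911152859; c=2·atan2(√a, √(1-a))=0.613271623; dist=6371·c=3907.154 ≈ 3907.2 km; running total=22678.4 km
Leg 3 bearing: y=sinΔλ·cosφ2=0.57338672, x=cosφ1·sinφ2-sinφ1·cosφ2·cosΔλ=0.04980796; θ=atan2(y, x)=85.0354° ≈ 85.0°
Leg 4: φ1=0.7101029, φ2=0.6757007, Δφ=-0.0344022, Δλ=1.1335233 rad; a=sin²(Δφ/2)+cosφ1·cosφ2·sin²(Δλ/2)=0.1708545053; c=2·atan2(√a, √(1-a))=0.852250141; dist=6371·c=5429.686 ≈ 5429.7 km; running total=28108.1 km
Leg 4 bearing: y=sinΔλ·cosφ2=0.70685323, x=cosφ1·sinφ2-sinφ1·cosφ2·cosΔλ=0.25886576; θ=atan2(y, x)=69.8861° ≈ 69.9°
Leg 5: φ1=0.6757007, φ2=-0.5922548, Δφ=-1.2679555, Δλ=0.4810058 rad; a=sin²(Δφ/2)+cosφ1·cosφ2·sin²(Δλ/2)=0.3876124364; c=2·atan2(√a, √(1-a))=1.344084075; dist=6371·c=8563.160 ≈ 8563.2 km; running total=36671.3 km
Leg 5 bearing: y=sinΔλ·cosφ2=0.38387081, x=cosφ1·sinφ2-sinφ1·cosφ2·cosΔλ=-0.89561116; θ=atan2(y, x)=156.7994° ≈ 156.8°
Leg 6: φ1=-0.5922548, φ2=0.5946127, Δφ=1.1868675, Δλ=-2.3855335 rad; a=sin²(Δφ/2)+cosφ1·cosφ2·sin²(Δλ/2)=0.9063720454; c=2·atan2(√a, √(1-a))=2.519642996; dist=6371·c=16052.646 ≈ 16052.6 km; running total=52723.9 km
Leg 6 bearing: y=sinΔλ·cosφ2=-0.56830815, x=cosφ1·sinφ2-sinφ1·cosφ2·cosΔλ=0.12834675; θ=atan2(y, x)=-77.2738° <0 so +360° → 282.7262° ≈ 282.7°

Leg 1: dist=6274.6 km, bearing=149.8°
Leg 2: dist=12496.6 km, bearing=44.8°
Leg 3: dist=3907.2 km, bearing=85.0°
Leg 4: dist=5429.7 km, bearing=69.9°
Leg 5: dist=8563.2 km, bearing=156.8°
Leg 6: dist=16052.6 km, bearing=282.7°
Total: 52723.9 km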